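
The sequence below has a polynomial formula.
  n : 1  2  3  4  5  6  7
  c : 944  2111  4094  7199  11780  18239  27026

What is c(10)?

Δ: 1167 , 1983 , 3105 , 4581 , 6459 , 8787
Δ²: 816 , 1122 , 1476 , 1878 , 2328
Δ³: 306 , 354 , 402 , 450
Δ⁴: 48 , 48 , 48
The fourth differences are constant (48).
450 + 48 = 498;  2328 + 498 = 2826;  8787 + 2826 = 11613;  27026 + 11613 = 38639
498 + 48 = 546;  2826 + 546 = 3372;  11613 + 3372 = 14985;  38639 + 14985 = 53624
546 + 48 = 594;  3372 + 594 = 3966;  14985 + 3966 = 18951;  53624 + 18951 = 72575

72575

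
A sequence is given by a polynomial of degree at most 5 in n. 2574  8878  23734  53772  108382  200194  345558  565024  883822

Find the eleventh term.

First differences: 6304, 14856, 30038, 54610, 91812, 145364, 219466, 318798
Second differences: 8552, 15182, 24572, 37202, 53552, 74102, 99332
Third differences: 6630, 9390, 12630, 16350, 20550, 25230
Fourth differences: 2760, 3240, 3720, 4200, 4680
Fifth differences: 480, 480, 480, 480
Constant fifth difference = 480, so extend:
4680 + 480 = 5160;  25230 + 5160 = 30390;  99332 + 30390 = 129722;  318798 + 129722 = 448520;  883822 + 448520 = 1332342
5160 + 480 = 5640;  30390 + 5640 = 36030;  129722 + 36030 = 165752;  448520 + 165752 = 614272;  1332342 + 614272 = 1946614

1946614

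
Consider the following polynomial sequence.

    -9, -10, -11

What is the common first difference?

-1

Δ: -1, -1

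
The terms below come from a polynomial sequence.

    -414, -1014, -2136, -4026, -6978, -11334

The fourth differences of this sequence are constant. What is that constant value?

First differences: -600, -1122, -1890, -2952, -4356
Second differences: -522, -768, -1062, -1404
Third differences: -246, -294, -342
Fourth differences: -48, -48

-48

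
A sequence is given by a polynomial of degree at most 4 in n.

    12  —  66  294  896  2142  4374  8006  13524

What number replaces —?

14

Using the last 7 terms:
First differences: 228, 602, 1246, 2232, 3632, 5518
Second differences: 374, 644, 986, 1400, 1886
Third differences: 270, 342, 414, 486
Fourth differences: 72, 72, 72
Constant fourth difference = 72.
Extend backward: 270 − 72 = 198;  374 − 198 = 176;  228 − 176 = 52;  66 − 52 = 14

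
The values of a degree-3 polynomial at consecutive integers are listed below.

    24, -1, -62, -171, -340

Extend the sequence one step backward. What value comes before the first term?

25

First differences: -25  -61  -109  -169
Second differences: -36  -48  -60
Third differences: -12  -12
The third differences are constant at -12.
Work back: -36 + 12 = -24;  -25 + 24 = -1;  24 + 1 = 25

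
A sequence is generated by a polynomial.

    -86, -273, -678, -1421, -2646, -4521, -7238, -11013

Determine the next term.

-187, -405, -743, -1225, -1875, -2717, -3775
-218, -338, -482, -650, -842, -1058
-120, -144, -168, -192, -216
-24, -24, -24, -24
The fourth differences are constant (-24).
-216 − 24 = -240;  -1058 − 240 = -1298;  -3775 − 1298 = -5073;  -11013 − 5073 = -16086

-16086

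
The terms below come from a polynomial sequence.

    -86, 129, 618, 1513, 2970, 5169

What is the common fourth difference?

24

D1: 215, 489, 895, 1457, 2199
D2: 274, 406, 562, 742
D3: 132, 156, 180
D4: 24, 24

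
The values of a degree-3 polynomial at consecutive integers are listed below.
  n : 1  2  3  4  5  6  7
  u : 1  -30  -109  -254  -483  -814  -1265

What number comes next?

-1854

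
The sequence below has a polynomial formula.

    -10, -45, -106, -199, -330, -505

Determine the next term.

-730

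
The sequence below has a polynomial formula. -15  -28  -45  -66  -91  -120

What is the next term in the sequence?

-153

Δ: -13, -17, -21, -25, -29
Δ²: -4, -4, -4, -4
Constant second difference = -4, so extend:
-29 − 4 = -33;  -120 − 33 = -153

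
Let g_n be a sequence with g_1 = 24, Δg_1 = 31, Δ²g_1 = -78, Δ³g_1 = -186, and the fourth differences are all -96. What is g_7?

-6120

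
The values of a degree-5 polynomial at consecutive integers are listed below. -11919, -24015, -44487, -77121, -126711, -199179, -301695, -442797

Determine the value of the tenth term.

-882471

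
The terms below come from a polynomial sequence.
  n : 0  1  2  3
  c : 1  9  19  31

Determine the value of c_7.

Δ: 8  10  12
Δ²: 2  2
Second differences constant at 2.
12 + 2 = 14;  31 + 14 = 45
14 + 2 = 16;  45 + 16 = 61
16 + 2 = 18;  61 + 18 = 79
18 + 2 = 20;  79 + 20 = 99

99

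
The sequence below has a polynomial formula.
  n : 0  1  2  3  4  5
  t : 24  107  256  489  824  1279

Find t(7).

D1: 83 , 149 , 233 , 335 , 455
D2: 66 , 84 , 102 , 120
D3: 18 , 18 , 18
The third differences are constant (18).
120 + 18 = 138;  455 + 138 = 593;  1279 + 593 = 1872
138 + 18 = 156;  593 + 156 = 749;  1872 + 749 = 2621

2621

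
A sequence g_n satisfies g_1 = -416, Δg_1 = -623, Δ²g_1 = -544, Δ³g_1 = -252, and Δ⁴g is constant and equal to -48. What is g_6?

Build the table forward from the leading diagonal:
Δ⁴: -48, -48, -48, -48, -48, -48
Δ³: -252, -300, -348, -396, -444, -492
Δ²: -544, -796, -1096, -1444, -1840, -2284
Δ: -623, -1167, -1963, -3059, -4503, -6343
g: -416, -1039, -2206, -4169, -7228, -11731

-11731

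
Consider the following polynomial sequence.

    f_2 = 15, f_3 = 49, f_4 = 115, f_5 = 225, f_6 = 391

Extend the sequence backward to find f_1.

1

First differences: 34, 66, 110, 166
Second differences: 32, 44, 56
Third differences: 12, 12
The third differences are constant at 12.
Work back: 32 − 12 = 20;  34 − 20 = 14;  15 − 14 = 1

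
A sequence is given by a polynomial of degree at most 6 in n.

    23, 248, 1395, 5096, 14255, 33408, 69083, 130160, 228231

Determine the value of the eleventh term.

D1: 225, 1147, 3701, 9159, 19153, 35675, 61077, 98071
D2: 922, 2554, 5458, 9994, 16522, 25402, 36994
D3: 1632, 2904, 4536, 6528, 8880, 11592
D4: 1272, 1632, 1992, 2352, 2712
D5: 360, 360, 360, 360
The fifth differences are constant (360).
2712 + 360 = 3072;  11592 + 3072 = 14664;  36994 + 14664 = 51658;  98071 + 51658 = 149729;  228231 + 149729 = 377960
3072 + 360 = 3432;  14664 + 3432 = 18096;  51658 + 18096 = 69754;  149729 + 69754 = 219483;  377960 + 219483 = 597443

597443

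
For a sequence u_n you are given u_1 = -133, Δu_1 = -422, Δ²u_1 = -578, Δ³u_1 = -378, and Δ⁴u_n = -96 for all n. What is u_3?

-1555

Build the table forward from the leading diagonal:
Δ⁴: -96  -96  -96
Δ³: -378  -474  -570
Δ²: -578  -956  -1430
Δ: -422  -1000  -1956
u: -133  -555  -1555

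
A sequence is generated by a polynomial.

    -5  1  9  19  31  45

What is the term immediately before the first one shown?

-9

First differences: 6  8  10  12  14
Second differences: 2  2  2  2
The second differences are constant at 2.
Work back: 6 − 2 = 4;  -5 − 4 = -9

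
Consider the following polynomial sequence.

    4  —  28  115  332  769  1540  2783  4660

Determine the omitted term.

5

Using the last 7 terms:
D1: 87  217  437  771  1243  1877
D2: 130  220  334  472  634
D3: 90  114  138  162
D4: 24  24  24
Constant fourth difference = 24.
Extend backward: 90 − 24 = 66;  130 − 66 = 64;  87 − 64 = 23;  28 − 23 = 5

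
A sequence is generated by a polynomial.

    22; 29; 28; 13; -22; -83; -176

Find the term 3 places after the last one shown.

First differences: 7  -1  -15  -35  -61  -93
Second differences: -8  -14  -20  -26  -32
Third differences: -6  -6  -6  -6
The third differences are constant (-6).
-32 − 6 = -38;  -93 − 38 = -131;  -176 − 131 = -307
-38 − 6 = -44;  -131 − 44 = -175;  -307 − 175 = -482
-44 − 6 = -50;  -175 − 50 = -225;  -482 − 225 = -707

-707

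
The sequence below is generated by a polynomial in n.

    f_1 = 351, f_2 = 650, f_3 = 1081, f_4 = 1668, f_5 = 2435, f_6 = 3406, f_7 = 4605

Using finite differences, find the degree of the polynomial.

3

D1: 299, 431, 587, 767, 971, 1199
D2: 132, 156, 180, 204, 228
D3: 24, 24, 24, 24
The third differences are constant, so the polynomial has degree 3.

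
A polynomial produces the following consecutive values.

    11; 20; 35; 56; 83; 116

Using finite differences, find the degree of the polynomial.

2

9, 15, 21, 27, 33
6, 6, 6, 6
The second differences are constant, so the polynomial has degree 2.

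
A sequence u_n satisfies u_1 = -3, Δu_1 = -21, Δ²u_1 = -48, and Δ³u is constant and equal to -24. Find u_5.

Build the table forward from the leading diagonal:
Third differences: -24, -24, -24, -24, -24
Second differences: -48, -72, -96, -120, -144
First differences: -21, -69, -141, -237, -357
u: -3, -24, -93, -234, -471

-471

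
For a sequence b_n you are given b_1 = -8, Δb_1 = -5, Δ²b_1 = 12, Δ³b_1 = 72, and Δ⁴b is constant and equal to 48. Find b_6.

1047

Build the table forward from the leading diagonal:
Fourth differences: 48  48  48  48  48  48
Third differences: 72  120  168  216  264  312
Second differences: 12  84  204  372  588  852
First differences: -5  7  91  295  667  1255
b: -8  -13  -6  85  380  1047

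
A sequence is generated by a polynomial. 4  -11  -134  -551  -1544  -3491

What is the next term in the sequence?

D1: -15  -123  -417  -993  -1947
D2: -108  -294  -576  -954
D3: -186  -282  -378
D4: -96  -96
Fourth differences constant at -96.
-378 − 96 = -474;  -954 − 474 = -1428;  -1947 − 1428 = -3375;  -3491 − 3375 = -6866

-6866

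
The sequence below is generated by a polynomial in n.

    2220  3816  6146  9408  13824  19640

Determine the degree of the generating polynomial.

First differences: 1596, 2330, 3262, 4416, 5816
Second differences: 734, 932, 1154, 1400
Third differences: 198, 222, 246
Fourth differences: 24, 24
The fourth differences are constant, so the polynomial has degree 4.

4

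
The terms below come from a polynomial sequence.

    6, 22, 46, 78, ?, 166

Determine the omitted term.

Using the first 4 terms:
First differences: 16  24  32
Second differences: 8  8
Constant second difference = 8.
Extend forward: 32 + 8 = 40;  78 + 40 = 118

118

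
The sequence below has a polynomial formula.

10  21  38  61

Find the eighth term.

213

D1: 11, 17, 23
D2: 6, 6
Second differences constant at 6.
23 + 6 = 29;  61 + 29 = 90
29 + 6 = 35;  90 + 35 = 125
35 + 6 = 41;  125 + 41 = 166
41 + 6 = 47;  166 + 47 = 213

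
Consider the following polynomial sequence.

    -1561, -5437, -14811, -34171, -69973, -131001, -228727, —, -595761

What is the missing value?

-377671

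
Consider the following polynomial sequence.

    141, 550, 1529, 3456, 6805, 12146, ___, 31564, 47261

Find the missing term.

Using the first 6 terms:
First differences: 409, 979, 1927, 3349, 5341
Second differences: 570, 948, 1422, 1992
Third differences: 378, 474, 570
Fourth differences: 96, 96
Constant fourth difference = 96.
Extend forward: 570 + 96 = 666;  1992 + 666 = 2658;  5341 + 2658 = 7999;  12146 + 7999 = 20145

20145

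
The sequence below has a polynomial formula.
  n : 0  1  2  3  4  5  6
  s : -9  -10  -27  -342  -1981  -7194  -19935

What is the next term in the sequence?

First differences: -1, -17, -315, -1639, -5213, -12741
Second differences: -16, -298, -1324, -3574, -7528
Third differences: -282, -1026, -2250, -3954
Fourth differences: -744, -1224, -1704
Fifth differences: -480, -480
The fifth differences are constant (-480).
-1704 − 480 = -2184;  -3954 − 2184 = -6138;  -7528 − 6138 = -13666;  -12741 − 13666 = -26407;  -19935 − 26407 = -46342

-46342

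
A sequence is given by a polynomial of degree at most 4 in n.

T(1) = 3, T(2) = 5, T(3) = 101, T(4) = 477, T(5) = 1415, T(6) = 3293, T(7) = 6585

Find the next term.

First differences: 2  96  376  938  1878  3292
Second differences: 94  280  562  940  1414
Third differences: 186  282  378  474
Fourth differences: 96  96  96
Constant fourth difference = 96, so extend:
474 + 96 = 570;  1414 + 570 = 1984;  3292 + 1984 = 5276;  6585 + 5276 = 11861

11861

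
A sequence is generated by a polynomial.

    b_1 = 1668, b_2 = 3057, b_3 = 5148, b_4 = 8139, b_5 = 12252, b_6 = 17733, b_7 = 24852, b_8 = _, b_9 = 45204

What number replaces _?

33903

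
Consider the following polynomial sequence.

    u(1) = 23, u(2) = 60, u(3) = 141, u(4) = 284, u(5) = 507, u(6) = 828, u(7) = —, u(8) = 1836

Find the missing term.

1265

Using the first 6 terms:
First differences: 37, 81, 143, 223, 321
Second differences: 44, 62, 80, 98
Third differences: 18, 18, 18
Constant third difference = 18.
Extend forward: 98 + 18 = 116;  321 + 116 = 437;  828 + 437 = 1265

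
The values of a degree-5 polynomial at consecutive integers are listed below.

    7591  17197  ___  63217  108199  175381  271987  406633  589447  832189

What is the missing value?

34483

Using the last 7 terms:
44982  67182  96606  134646  182814  242742
22200  29424  38040  48168  59928
7224  8616  10128  11760
1392  1512  1632
120  120
Constant fifth difference = 120.
Extend backward: 1392 − 120 = 1272;  7224 − 1272 = 5952;  22200 − 5952 = 16248;  44982 − 16248 = 28734;  63217 − 28734 = 34483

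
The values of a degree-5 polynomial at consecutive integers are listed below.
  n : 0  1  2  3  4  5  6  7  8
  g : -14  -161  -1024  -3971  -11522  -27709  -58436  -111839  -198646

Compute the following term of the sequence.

-147 , -863 , -2947 , -7551 , -16187 , -30727 , -53403 , -86807
-716 , -2084 , -4604 , -8636 , -14540 , -22676 , -33404
-1368 , -2520 , -4032 , -5904 , -8136 , -10728
-1152 , -1512 , -1872 , -2232 , -2592
-360 , -360 , -360 , -360
Constant fifth difference = -360, so extend:
-2592 − 360 = -2952;  -10728 − 2952 = -13680;  -33404 − 13680 = -47084;  -86807 − 47084 = -133891;  -198646 − 133891 = -332537

-332537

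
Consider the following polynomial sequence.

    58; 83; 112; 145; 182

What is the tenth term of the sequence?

25, 29, 33, 37
4, 4, 4
Second differences constant at 4.
37 + 4 = 41;  182 + 41 = 223
41 + 4 = 45;  223 + 45 = 268
45 + 4 = 49;  268 + 49 = 317
49 + 4 = 53;  317 + 53 = 370
53 + 4 = 57;  370 + 57 = 427

427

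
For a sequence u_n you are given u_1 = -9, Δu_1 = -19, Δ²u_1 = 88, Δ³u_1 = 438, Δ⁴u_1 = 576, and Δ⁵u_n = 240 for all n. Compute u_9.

80591

Build the table forward from the leading diagonal:
Δ⁵: 240  240  240  240  240  240  240  240  240
Δ⁴: 576  816  1056  1296  1536  1776  2016  2256  2496
Δ³: 438  1014  1830  2886  4182  5718  7494  9510  11766
Δ²: 88  526  1540  3370  6256  10438  16156  23650  33160
Δ: -19  69  595  2135  5505  11761  22199  38355  62005
u: -9  -28  41  636  2771  8276  20037  42236  80591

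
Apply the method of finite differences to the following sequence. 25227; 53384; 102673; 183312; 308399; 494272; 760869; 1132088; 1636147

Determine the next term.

D1: 28157, 49289, 80639, 125087, 185873, 266597, 371219, 504059
D2: 21132, 31350, 44448, 60786, 80724, 104622, 132840
D3: 10218, 13098, 16338, 19938, 23898, 28218
D4: 2880, 3240, 3600, 3960, 4320
D5: 360, 360, 360, 360
The fifth differences are constant (360).
4320 + 360 = 4680;  28218 + 4680 = 32898;  132840 + 32898 = 165738;  504059 + 165738 = 669797;  1636147 + 669797 = 2305944

2305944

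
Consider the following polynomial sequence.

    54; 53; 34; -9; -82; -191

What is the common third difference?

First differences: -1, -19, -43, -73, -109
Second differences: -18, -24, -30, -36
Third differences: -6, -6, -6

-6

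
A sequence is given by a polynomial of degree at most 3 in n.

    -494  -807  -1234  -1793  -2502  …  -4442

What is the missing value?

-3379

Using the first 5 terms:
D1: -313, -427, -559, -709
D2: -114, -132, -150
D3: -18, -18
Constant third difference = -18.
Extend forward: -150 − 18 = -168;  -709 − 168 = -877;  -2502 − 877 = -3379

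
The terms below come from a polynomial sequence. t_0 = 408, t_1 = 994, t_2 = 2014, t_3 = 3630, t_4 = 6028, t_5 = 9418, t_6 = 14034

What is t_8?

Δ: 586 , 1020 , 1616 , 2398 , 3390 , 4616
Δ²: 434 , 596 , 782 , 992 , 1226
Δ³: 162 , 186 , 210 , 234
Δ⁴: 24 , 24 , 24
The fourth differences are constant (24).
234 + 24 = 258;  1226 + 258 = 1484;  4616 + 1484 = 6100;  14034 + 6100 = 20134
258 + 24 = 282;  1484 + 282 = 1766;  6100 + 1766 = 7866;  20134 + 7866 = 28000

28000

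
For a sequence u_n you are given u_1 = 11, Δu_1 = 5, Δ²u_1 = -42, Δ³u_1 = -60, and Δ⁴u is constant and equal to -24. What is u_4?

-160

Build the table forward from the leading diagonal:
Δ⁴: -24  -24  -24  -24
Δ³: -60  -84  -108  -132
Δ²: -42  -102  -186  -294
Δ: 5  -37  -139  -325
u: 11  16  -21  -160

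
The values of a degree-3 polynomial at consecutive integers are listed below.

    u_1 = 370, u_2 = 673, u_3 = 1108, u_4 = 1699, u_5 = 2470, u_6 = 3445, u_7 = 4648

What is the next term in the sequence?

6103

303  435  591  771  975  1203
132  156  180  204  228
24  24  24  24
The third differences are constant (24).
228 + 24 = 252;  1203 + 252 = 1455;  4648 + 1455 = 6103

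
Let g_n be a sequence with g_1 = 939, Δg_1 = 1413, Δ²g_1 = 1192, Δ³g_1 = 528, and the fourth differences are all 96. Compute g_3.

Build the table forward from the leading diagonal:
Fourth differences: 96, 96, 96
Third differences: 528, 624, 720
Second differences: 1192, 1720, 2344
First differences: 1413, 2605, 4325
g: 939, 2352, 4957

4957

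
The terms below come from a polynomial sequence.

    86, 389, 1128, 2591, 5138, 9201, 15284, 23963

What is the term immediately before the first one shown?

3

Δ: 303  739  1463  2547  4063  6083  8679
Δ²: 436  724  1084  1516  2020  2596
Δ³: 288  360  432  504  576
Δ⁴: 72  72  72  72
The fourth differences are constant at 72.
Work back: 288 − 72 = 216;  436 − 216 = 220;  303 − 220 = 83;  86 − 83 = 3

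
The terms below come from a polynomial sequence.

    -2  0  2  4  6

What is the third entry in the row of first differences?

Δ: 2, 2, 2, 2

2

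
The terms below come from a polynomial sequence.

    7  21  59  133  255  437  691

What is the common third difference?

12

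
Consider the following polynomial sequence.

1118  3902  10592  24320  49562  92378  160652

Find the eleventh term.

First differences: 2784 , 6690 , 13728 , 25242 , 42816 , 68274
Second differences: 3906 , 7038 , 11514 , 17574 , 25458
Third differences: 3132 , 4476 , 6060 , 7884
Fourth differences: 1344 , 1584 , 1824
Fifth differences: 240 , 240
Fifth differences constant at 240.
1824 + 240 = 2064;  7884 + 2064 = 9948;  25458 + 9948 = 35406;  68274 + 35406 = 103680;  160652 + 103680 = 264332
2064 + 240 = 2304;  9948 + 2304 = 12252;  35406 + 12252 = 47658;  103680 + 47658 = 151338;  264332 + 151338 = 415670
2304 + 240 = 2544;  12252 + 2544 = 14796;  47658 + 14796 = 62454;  151338 + 62454 = 213792;  415670 + 213792 = 629462
2544 + 240 = 2784;  14796 + 2784 = 17580;  62454 + 17580 = 80034;  213792 + 80034 = 293826;  629462 + 293826 = 923288

923288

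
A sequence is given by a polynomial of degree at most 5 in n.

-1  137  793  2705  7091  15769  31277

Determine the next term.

56993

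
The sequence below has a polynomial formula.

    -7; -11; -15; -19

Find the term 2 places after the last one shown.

-27

-4 , -4 , -4
First differences constant at -4.
-19 − 4 = -23
-23 − 4 = -27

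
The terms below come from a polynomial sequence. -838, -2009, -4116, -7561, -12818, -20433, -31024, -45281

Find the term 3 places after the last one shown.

-118028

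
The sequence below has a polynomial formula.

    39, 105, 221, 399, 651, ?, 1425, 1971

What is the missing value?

Using the first 5 terms:
Δ: 66, 116, 178, 252
Δ²: 50, 62, 74
Δ³: 12, 12
Constant third difference = 12.
Extend forward: 74 + 12 = 86;  252 + 86 = 338;  651 + 338 = 989

989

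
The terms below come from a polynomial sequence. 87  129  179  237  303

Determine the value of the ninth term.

647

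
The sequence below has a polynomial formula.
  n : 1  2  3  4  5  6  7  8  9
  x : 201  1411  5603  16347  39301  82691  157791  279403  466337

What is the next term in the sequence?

Δ: 1210, 4192, 10744, 22954, 43390, 75100, 121612, 186934
Δ²: 2982, 6552, 12210, 20436, 31710, 46512, 65322
Δ³: 3570, 5658, 8226, 11274, 14802, 18810
Δ⁴: 2088, 2568, 3048, 3528, 4008
Δ⁵: 480, 480, 480, 480
The fifth differences are constant (480).
4008 + 480 = 4488;  18810 + 4488 = 23298;  65322 + 23298 = 88620;  186934 + 88620 = 275554;  466337 + 275554 = 741891

741891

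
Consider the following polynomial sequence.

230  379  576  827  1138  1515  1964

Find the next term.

2491

149, 197, 251, 311, 377, 449
48, 54, 60, 66, 72
6, 6, 6, 6
Constant third difference = 6, so extend:
72 + 6 = 78;  449 + 78 = 527;  1964 + 527 = 2491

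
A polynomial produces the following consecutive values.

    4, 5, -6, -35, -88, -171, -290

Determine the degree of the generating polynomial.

3

1, -11, -29, -53, -83, -119
-12, -18, -24, -30, -36
-6, -6, -6, -6
The third differences are constant, so the polynomial has degree 3.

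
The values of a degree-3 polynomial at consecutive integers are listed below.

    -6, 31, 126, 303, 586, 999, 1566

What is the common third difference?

24

Δ: 37, 95, 177, 283, 413, 567
Δ²: 58, 82, 106, 130, 154
Δ³: 24, 24, 24, 24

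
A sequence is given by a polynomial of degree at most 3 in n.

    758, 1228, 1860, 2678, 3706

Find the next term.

470, 632, 818, 1028
162, 186, 210
24, 24
Third differences constant at 24.
210 + 24 = 234;  1028 + 234 = 1262;  3706 + 1262 = 4968

4968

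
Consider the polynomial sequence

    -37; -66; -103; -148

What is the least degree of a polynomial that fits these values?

D1: -29, -37, -45
D2: -8, -8
The second differences are constant, so the polynomial has degree 2.

2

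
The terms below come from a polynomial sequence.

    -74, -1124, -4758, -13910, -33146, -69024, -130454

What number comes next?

-229058

D1: -1050 , -3634 , -9152 , -19236 , -35878 , -61430
D2: -2584 , -5518 , -10084 , -16642 , -25552
D3: -2934 , -4566 , -6558 , -8910
D4: -1632 , -1992 , -2352
D5: -360 , -360
The fifth differences are constant (-360).
-2352 − 360 = -2712;  -8910 − 2712 = -11622;  -25552 − 11622 = -37174;  -61430 − 37174 = -98604;  -130454 − 98604 = -229058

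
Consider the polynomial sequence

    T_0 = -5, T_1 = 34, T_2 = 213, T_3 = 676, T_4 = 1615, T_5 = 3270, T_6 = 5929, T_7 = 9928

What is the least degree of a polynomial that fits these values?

First differences: 39, 179, 463, 939, 1655, 2659, 3999
Second differences: 140, 284, 476, 716, 1004, 1340
Third differences: 144, 192, 240, 288, 336
Fourth differences: 48, 48, 48, 48
The fourth differences are constant, so the polynomial has degree 4.

4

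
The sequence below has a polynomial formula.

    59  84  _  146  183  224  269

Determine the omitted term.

113

Using the last 4 terms:
Δ: 37  41  45
Δ²: 4  4
Constant second difference = 4.
Extend backward: 37 − 4 = 33;  146 − 33 = 113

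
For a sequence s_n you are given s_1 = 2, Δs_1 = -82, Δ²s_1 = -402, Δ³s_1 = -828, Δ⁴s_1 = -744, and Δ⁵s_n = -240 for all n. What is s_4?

-2278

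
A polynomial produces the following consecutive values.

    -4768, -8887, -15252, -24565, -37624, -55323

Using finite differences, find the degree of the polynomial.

4

-4119, -6365, -9313, -13059, -17699
-2246, -2948, -3746, -4640
-702, -798, -894
-96, -96
The fourth differences are constant, so the polynomial has degree 4.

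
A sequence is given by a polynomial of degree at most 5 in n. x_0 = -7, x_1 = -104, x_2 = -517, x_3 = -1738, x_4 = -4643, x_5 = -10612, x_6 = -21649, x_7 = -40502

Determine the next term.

D1: -97, -413, -1221, -2905, -5969, -11037, -18853
D2: -316, -808, -1684, -3064, -5068, -7816
D3: -492, -876, -1380, -2004, -2748
D4: -384, -504, -624, -744
D5: -120, -120, -120
The fifth differences are constant (-120).
-744 − 120 = -864;  -2748 − 864 = -3612;  -7816 − 3612 = -11428;  -18853 − 11428 = -30281;  -40502 − 30281 = -70783

-70783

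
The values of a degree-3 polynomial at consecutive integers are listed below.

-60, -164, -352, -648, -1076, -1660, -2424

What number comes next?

-3392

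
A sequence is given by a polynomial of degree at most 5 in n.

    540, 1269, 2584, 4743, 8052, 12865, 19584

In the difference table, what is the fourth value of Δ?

First differences: 729, 1315, 2159, 3309, 4813, 6719
Second differences: 586, 844, 1150, 1504, 1906
Third differences: 258, 306, 354, 402
Fourth differences: 48, 48, 48

3309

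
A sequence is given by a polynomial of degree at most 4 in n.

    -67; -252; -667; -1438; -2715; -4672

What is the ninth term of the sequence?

-16723

D1: -185  -415  -771  -1277  -1957
D2: -230  -356  -506  -680
D3: -126  -150  -174
D4: -24  -24
Constant fourth difference = -24, so extend:
-174 − 24 = -198;  -680 − 198 = -878;  -1957 − 878 = -2835;  -4672 − 2835 = -7507
-198 − 24 = -222;  -878 − 222 = -1100;  -2835 − 1100 = -3935;  -7507 − 3935 = -11442
-222 − 24 = -246;  -1100 − 246 = -1346;  -3935 − 1346 = -5281;  -11442 − 5281 = -16723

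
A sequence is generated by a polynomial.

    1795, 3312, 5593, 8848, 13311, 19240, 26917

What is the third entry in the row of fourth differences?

24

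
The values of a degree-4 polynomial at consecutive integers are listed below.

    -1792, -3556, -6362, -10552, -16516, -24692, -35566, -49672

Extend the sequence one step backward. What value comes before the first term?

-776

Δ: -1764, -2806, -4190, -5964, -8176, -10874, -14106
Δ²: -1042, -1384, -1774, -2212, -2698, -3232
Δ³: -342, -390, -438, -486, -534
Δ⁴: -48, -48, -48, -48
The fourth differences are constant at -48.
Work back: -342 + 48 = -294;  -1042 + 294 = -748;  -1764 + 748 = -1016;  -1792 + 1016 = -776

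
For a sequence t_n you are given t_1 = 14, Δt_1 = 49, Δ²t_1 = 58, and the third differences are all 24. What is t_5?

Build the table forward from the leading diagonal:
Δ³: 24, 24, 24, 24, 24
Δ²: 58, 82, 106, 130, 154
Δ: 49, 107, 189, 295, 425
t: 14, 63, 170, 359, 654

654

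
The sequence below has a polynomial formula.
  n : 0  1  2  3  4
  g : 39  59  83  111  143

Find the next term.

179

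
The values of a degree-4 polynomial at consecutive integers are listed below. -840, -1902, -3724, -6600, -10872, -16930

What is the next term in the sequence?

D1: -1062, -1822, -2876, -4272, -6058
D2: -760, -1054, -1396, -1786
D3: -294, -342, -390
D4: -48, -48
Fourth differences constant at -48.
-390 − 48 = -438;  -1786 − 438 = -2224;  -6058 − 2224 = -8282;  -16930 − 8282 = -25212

-25212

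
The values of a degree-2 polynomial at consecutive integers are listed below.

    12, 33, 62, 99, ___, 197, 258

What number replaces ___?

144

Using the first 4 terms:
Δ: 21  29  37
Δ²: 8  8
Constant second difference = 8.
Extend forward: 37 + 8 = 45;  99 + 45 = 144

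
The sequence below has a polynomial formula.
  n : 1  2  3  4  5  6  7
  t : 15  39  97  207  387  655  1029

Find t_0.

7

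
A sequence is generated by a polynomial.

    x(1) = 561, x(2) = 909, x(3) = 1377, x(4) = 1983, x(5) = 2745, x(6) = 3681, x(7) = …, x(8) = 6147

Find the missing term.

4809

Using the first 6 terms:
D1: 348  468  606  762  936
D2: 120  138  156  174
D3: 18  18  18
Constant third difference = 18.
Extend forward: 174 + 18 = 192;  936 + 192 = 1128;  3681 + 1128 = 4809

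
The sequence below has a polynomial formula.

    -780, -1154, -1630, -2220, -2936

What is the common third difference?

-12

Δ: -374, -476, -590, -716
Δ²: -102, -114, -126
Δ³: -12, -12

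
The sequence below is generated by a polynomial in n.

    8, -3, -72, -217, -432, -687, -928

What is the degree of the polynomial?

4

First differences: -11, -69, -145, -215, -255, -241
Second differences: -58, -76, -70, -40, 14
Third differences: -18, 6, 30, 54
Fourth differences: 24, 24, 24
The fourth differences are constant, so the polynomial has degree 4.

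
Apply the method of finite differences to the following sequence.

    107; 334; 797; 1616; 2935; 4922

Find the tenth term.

23750

First differences: 227  463  819  1319  1987
Second differences: 236  356  500  668
Third differences: 120  144  168
Fourth differences: 24  24
Fourth differences constant at 24.
168 + 24 = 192;  668 + 192 = 860;  1987 + 860 = 2847;  4922 + 2847 = 7769
192 + 24 = 216;  860 + 216 = 1076;  2847 + 1076 = 3923;  7769 + 3923 = 11692
216 + 24 = 240;  1076 + 240 = 1316;  3923 + 1316 = 5239;  11692 + 5239 = 16931
240 + 24 = 264;  1316 + 264 = 1580;  5239 + 1580 = 6819;  16931 + 6819 = 23750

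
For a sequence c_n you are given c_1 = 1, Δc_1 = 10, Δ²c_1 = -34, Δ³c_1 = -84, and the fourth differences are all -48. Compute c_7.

-2849

Build the table forward from the leading diagonal:
Fourth differences: -48, -48, -48, -48, -48, -48, -48
Third differences: -84, -132, -180, -228, -276, -324, -372
Second differences: -34, -118, -250, -430, -658, -934, -1258
First differences: 10, -24, -142, -392, -822, -1480, -2414
c: 1, 11, -13, -155, -547, -1369, -2849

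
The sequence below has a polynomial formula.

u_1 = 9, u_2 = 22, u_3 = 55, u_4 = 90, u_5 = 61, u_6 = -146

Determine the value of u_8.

-1790

First differences: 13 , 33 , 35 , -29 , -207
Second differences: 20 , 2 , -64 , -178
Third differences: -18 , -66 , -114
Fourth differences: -48 , -48
The fourth differences are constant (-48).
-114 − 48 = -162;  -178 − 162 = -340;  -207 − 340 = -547;  -146 − 547 = -693
-162 − 48 = -210;  -340 − 210 = -550;  -547 − 550 = -1097;  -693 − 1097 = -1790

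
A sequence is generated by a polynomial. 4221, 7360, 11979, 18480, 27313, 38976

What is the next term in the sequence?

54015

Δ: 3139, 4619, 6501, 8833, 11663
Δ²: 1480, 1882, 2332, 2830
Δ³: 402, 450, 498
Δ⁴: 48, 48
The fourth differences are constant (48).
498 + 48 = 546;  2830 + 546 = 3376;  11663 + 3376 = 15039;  38976 + 15039 = 54015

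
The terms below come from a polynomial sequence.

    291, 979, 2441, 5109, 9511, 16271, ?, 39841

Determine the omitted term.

26109

Using the first 6 terms:
First differences: 688  1462  2668  4402  6760
Second differences: 774  1206  1734  2358
Third differences: 432  528  624
Fourth differences: 96  96
Constant fourth difference = 96.
Extend forward: 624 + 96 = 720;  2358 + 720 = 3078;  6760 + 3078 = 9838;  16271 + 9838 = 26109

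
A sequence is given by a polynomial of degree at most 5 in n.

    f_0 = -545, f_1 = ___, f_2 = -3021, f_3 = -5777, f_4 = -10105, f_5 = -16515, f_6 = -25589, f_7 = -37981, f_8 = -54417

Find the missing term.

-1399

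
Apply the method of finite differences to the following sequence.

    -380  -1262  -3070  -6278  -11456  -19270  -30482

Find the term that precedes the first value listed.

D1: -882  -1808  -3208  -5178  -7814  -11212
D2: -926  -1400  -1970  -2636  -3398
D3: -474  -570  -666  -762
D4: -96  -96  -96
The fourth differences are constant at -96.
Work back: -474 + 96 = -378;  -926 + 378 = -548;  -882 + 548 = -334;  -380 + 334 = -46

-46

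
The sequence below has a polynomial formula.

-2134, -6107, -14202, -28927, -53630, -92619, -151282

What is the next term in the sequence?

-236207

-3973, -8095, -14725, -24703, -38989, -58663
-4122, -6630, -9978, -14286, -19674
-2508, -3348, -4308, -5388
-840, -960, -1080
-120, -120
Fifth differences constant at -120.
-1080 − 120 = -1200;  -5388 − 1200 = -6588;  -19674 − 6588 = -26262;  -58663 − 26262 = -84925;  -151282 − 84925 = -236207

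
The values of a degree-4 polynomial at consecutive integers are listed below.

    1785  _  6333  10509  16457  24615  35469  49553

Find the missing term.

3539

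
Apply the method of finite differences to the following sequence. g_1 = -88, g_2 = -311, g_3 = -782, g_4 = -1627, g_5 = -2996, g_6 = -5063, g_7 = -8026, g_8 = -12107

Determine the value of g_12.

-44891

-223, -471, -845, -1369, -2067, -2963, -4081
-248, -374, -524, -698, -896, -1118
-126, -150, -174, -198, -222
-24, -24, -24, -24
Fourth differences constant at -24.
-222 − 24 = -246;  -1118 − 246 = -1364;  -4081 − 1364 = -5445;  -12107 − 5445 = -17552
-246 − 24 = -270;  -1364 − 270 = -1634;  -5445 − 1634 = -7079;  -17552 − 7079 = -24631
-270 − 24 = -294;  -1634 − 294 = -1928;  -7079 − 1928 = -9007;  -24631 − 9007 = -33638
-294 − 24 = -318;  -1928 − 318 = -2246;  -9007 − 2246 = -11253;  -33638 − 11253 = -44891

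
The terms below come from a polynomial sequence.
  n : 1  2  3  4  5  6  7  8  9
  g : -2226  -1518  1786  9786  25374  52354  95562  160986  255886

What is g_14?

Δ: 708 , 3304 , 8000 , 15588 , 26980 , 43208 , 65424 , 94900
Δ²: 2596 , 4696 , 7588 , 11392 , 16228 , 22216 , 29476
Δ³: 2100 , 2892 , 3804 , 4836 , 5988 , 7260
Δ⁴: 792 , 912 , 1032 , 1152 , 1272
Δ⁵: 120 , 120 , 120 , 120
The fifth differences are constant (120).
1272 + 120 = 1392;  7260 + 1392 = 8652;  29476 + 8652 = 38128;  94900 + 38128 = 133028;  255886 + 133028 = 388914
1392 + 120 = 1512;  8652 + 1512 = 10164;  38128 + 10164 = 48292;  133028 + 48292 = 181320;  388914 + 181320 = 570234
1512 + 120 = 1632;  10164 + 1632 = 11796;  48292 + 11796 = 60088;  181320 + 60088 = 241408;  570234 + 241408 = 811642
1632 + 120 = 1752;  11796 + 1752 = 13548;  60088 + 13548 = 73636;  241408 + 73636 = 315044;  811642 + 315044 = 1126686
1752 + 120 = 1872;  13548 + 1872 = 15420;  73636 + 15420 = 89056;  315044 + 89056 = 404100;  1126686 + 404100 = 1530786

1530786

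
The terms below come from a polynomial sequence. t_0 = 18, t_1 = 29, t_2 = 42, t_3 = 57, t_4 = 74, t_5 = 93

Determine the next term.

114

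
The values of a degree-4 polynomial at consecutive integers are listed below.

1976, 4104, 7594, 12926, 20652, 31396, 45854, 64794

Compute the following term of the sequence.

Δ: 2128, 3490, 5332, 7726, 10744, 14458, 18940
Δ²: 1362, 1842, 2394, 3018, 3714, 4482
Δ³: 480, 552, 624, 696, 768
Δ⁴: 72, 72, 72, 72
Constant fourth difference = 72, so extend:
768 + 72 = 840;  4482 + 840 = 5322;  18940 + 5322 = 24262;  64794 + 24262 = 89056

89056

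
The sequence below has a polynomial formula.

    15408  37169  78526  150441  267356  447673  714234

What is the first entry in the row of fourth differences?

3480

First differences: 21761, 41357, 71915, 116915, 180317, 266561
Second differences: 19596, 30558, 45000, 63402, 86244
Third differences: 10962, 14442, 18402, 22842
Fourth differences: 3480, 3960, 4440
Fifth differences: 480, 480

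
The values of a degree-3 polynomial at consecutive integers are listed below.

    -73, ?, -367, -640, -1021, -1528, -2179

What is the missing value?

-184

Using the last 5 terms:
D1: -273  -381  -507  -651
D2: -108  -126  -144
D3: -18  -18
Constant third difference = -18.
Extend backward: -108 + 18 = -90;  -273 + 90 = -183;  -367 + 183 = -184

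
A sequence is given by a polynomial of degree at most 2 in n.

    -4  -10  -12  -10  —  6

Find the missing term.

-4

Using the first 4 terms:
Δ: -6, -2, 2
Δ²: 4, 4
Constant second difference = 4.
Extend forward: 2 + 4 = 6;  -10 + 6 = -4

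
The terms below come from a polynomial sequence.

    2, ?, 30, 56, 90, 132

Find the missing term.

12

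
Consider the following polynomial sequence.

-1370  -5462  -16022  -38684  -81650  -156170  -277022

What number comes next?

First differences: -4092 , -10560 , -22662 , -42966 , -74520 , -120852
Second differences: -6468 , -12102 , -20304 , -31554 , -46332
Third differences: -5634 , -8202 , -11250 , -14778
Fourth differences: -2568 , -3048 , -3528
Fifth differences: -480 , -480
Constant fifth difference = -480, so extend:
-3528 − 480 = -4008;  -14778 − 4008 = -18786;  -46332 − 18786 = -65118;  -120852 − 65118 = -185970;  -277022 − 185970 = -462992

-462992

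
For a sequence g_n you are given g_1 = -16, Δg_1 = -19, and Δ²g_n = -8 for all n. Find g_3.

-62

Build the table forward from the leading diagonal:
Second differences: -8  -8  -8
First differences: -19  -27  -35
g: -16  -35  -62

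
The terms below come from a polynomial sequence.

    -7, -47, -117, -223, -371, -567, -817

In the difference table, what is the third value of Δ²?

Δ: -40, -70, -106, -148, -196, -250
Δ²: -30, -36, -42, -48, -54
Δ³: -6, -6, -6, -6

-42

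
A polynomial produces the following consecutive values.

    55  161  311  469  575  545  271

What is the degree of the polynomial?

106, 150, 158, 106, -30, -274
44, 8, -52, -136, -244
-36, -60, -84, -108
-24, -24, -24
The fourth differences are constant, so the polynomial has degree 4.

4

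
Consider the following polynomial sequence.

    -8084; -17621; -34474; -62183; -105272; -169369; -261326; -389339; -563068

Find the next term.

D1: -9537, -16853, -27709, -43089, -64097, -91957, -128013, -173729
D2: -7316, -10856, -15380, -21008, -27860, -36056, -45716
D3: -3540, -4524, -5628, -6852, -8196, -9660
D4: -984, -1104, -1224, -1344, -1464
D5: -120, -120, -120, -120
The fifth differences are constant (-120).
-1464 − 120 = -1584;  -9660 − 1584 = -11244;  -45716 − 11244 = -56960;  -173729 − 56960 = -230689;  -563068 − 230689 = -793757

-793757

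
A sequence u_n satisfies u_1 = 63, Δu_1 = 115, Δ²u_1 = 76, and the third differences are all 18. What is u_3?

369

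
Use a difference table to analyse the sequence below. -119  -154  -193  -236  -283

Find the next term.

-334

Δ: -35, -39, -43, -47
Δ²: -4, -4, -4
The second differences are constant (-4).
-47 − 4 = -51;  -283 − 51 = -334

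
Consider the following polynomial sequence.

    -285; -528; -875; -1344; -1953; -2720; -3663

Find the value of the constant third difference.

-18

D1: -243, -347, -469, -609, -767, -943
D2: -104, -122, -140, -158, -176
D3: -18, -18, -18, -18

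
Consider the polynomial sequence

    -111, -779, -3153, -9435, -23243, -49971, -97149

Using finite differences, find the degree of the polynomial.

5

Δ: -668, -2374, -6282, -13808, -26728, -47178
Δ²: -1706, -3908, -7526, -12920, -20450
Δ³: -2202, -3618, -5394, -7530
Δ⁴: -1416, -1776, -2136
Δ⁵: -360, -360
The fifth differences are constant, so the polynomial has degree 5.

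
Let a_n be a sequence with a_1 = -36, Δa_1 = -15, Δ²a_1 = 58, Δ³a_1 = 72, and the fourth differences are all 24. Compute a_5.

Build the table forward from the leading diagonal:
Δ⁴: 24  24  24  24  24
Δ³: 72  96  120  144  168
Δ²: 58  130  226  346  490
Δ: -15  43  173  399  745
a: -36  -51  -8  165  564

564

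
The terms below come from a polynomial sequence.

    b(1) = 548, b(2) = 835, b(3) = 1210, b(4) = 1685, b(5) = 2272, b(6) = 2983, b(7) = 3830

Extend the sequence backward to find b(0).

337

D1: 287, 375, 475, 587, 711, 847
D2: 88, 100, 112, 124, 136
D3: 12, 12, 12, 12
The third differences are constant at 12.
Work back: 88 − 12 = 76;  287 − 76 = 211;  548 − 211 = 337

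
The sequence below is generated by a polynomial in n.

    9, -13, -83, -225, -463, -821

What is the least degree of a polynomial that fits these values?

3

-22, -70, -142, -238, -358
-48, -72, -96, -120
-24, -24, -24
The third differences are constant, so the polynomial has degree 3.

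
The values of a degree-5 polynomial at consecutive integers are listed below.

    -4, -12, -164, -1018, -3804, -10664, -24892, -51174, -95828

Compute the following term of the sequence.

-167044

D1: -8 , -152 , -854 , -2786 , -6860 , -14228 , -26282 , -44654
D2: -144 , -702 , -1932 , -4074 , -7368 , -12054 , -18372
D3: -558 , -1230 , -2142 , -3294 , -4686 , -6318
D4: -672 , -912 , -1152 , -1392 , -1632
D5: -240 , -240 , -240 , -240
Constant fifth difference = -240, so extend:
-1632 − 240 = -1872;  -6318 − 1872 = -8190;  -18372 − 8190 = -26562;  -44654 − 26562 = -71216;  -95828 − 71216 = -167044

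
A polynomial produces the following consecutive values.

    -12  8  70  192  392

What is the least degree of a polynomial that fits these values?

3

D1: 20, 62, 122, 200
D2: 42, 60, 78
D3: 18, 18
The third differences are constant, so the polynomial has degree 3.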